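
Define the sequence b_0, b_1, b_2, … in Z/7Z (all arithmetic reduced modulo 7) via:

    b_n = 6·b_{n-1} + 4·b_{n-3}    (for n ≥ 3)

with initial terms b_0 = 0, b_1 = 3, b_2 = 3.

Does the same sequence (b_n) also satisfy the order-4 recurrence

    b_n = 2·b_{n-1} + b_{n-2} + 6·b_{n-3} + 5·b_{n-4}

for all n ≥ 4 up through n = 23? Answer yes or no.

Terms b_0..b_23: 0, 3, 3, 4, 1, 4, 5, 6, 3, 3, 0, 5, 0, 0, 6, 1, 6, 4, 0, 3, 6, 1, 4, 6
n=4: candidate gives 1, actual b_4 = 1 ✓
n=5: candidate gives 4, actual b_5 = 4 ✓
n=6: candidate gives 6, actual b_6 = 5 ✗

no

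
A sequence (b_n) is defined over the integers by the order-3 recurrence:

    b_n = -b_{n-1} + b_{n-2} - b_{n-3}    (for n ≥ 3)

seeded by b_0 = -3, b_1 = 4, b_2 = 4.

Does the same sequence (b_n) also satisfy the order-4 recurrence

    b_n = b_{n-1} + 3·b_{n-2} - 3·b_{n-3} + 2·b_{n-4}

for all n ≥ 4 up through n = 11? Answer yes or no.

Terms b_0..b_11: -3, 4, 4, 3, -3, 2, -8, 13, -23, 44, -80, 147
n=4: candidate gives -3, actual b_4 = -3 ✓
n=5: candidate gives 2, actual b_5 = 2 ✓
n=6: candidate gives -8, actual b_6 = -8 ✓
n=7: candidate gives 13, actual b_7 = 13 ✓
n=8: candidate gives -23, actual b_8 = -23 ✓
n=9: candidate gives 44, actual b_9 = 44 ✓
n=10: candidate gives -80, actual b_10 = -80 ✓
n=11: candidate gives 147, actual b_11 = 147 ✓

yes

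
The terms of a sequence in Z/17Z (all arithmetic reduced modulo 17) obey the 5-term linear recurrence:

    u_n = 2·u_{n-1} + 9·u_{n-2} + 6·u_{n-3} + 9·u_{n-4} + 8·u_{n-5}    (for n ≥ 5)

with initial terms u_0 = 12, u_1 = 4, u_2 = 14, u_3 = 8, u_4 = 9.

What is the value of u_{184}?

9

u_5 = 2·9 + 9·8 + 6·14 + 9·4 + 8·12 = 0
u_6 = 2·0 + 9·9 + 6·8 + 9·14 + 8·4 = 15
u_7 = 2·15 + 9·0 + 6·9 + 9·8 + 8·14 = 13
u_8 = 2·13 + 9·15 + 6·0 + 9·9 + 8·8 = 0
u_9 = 2·0 + 9·13 + 6·15 + 9·0 + 8·9 = 7
u_10 = 2·7 + 9·0 + 6·13 + 9·15 + 8·0 = 6
Continuing the recurrence:
  u_11 = 6;  u_12 = 8;  u_13 = 16;  u_14 = 12;  u_15 = 12;  u_16 = 8
  u_17 = 13;  u_18 = 15;  u_19 = 8;  u_20 = 6;  u_21 = 15;  u_22 = 14
  u_23 = 0;  u_24 = 11;  u_25 = 0;  u_26 = 5;  u_27 = 1;  u_28 = 10
  u_29 = 11;  u_30 = 10;  u_31 = 7;  u_32 = 13;  u_33 = 5;  u_34 = 7
  u_35 = 8;  u_36 = 10;  u_37 = 11;  u_38 = 8;  u_39 = 14;  u_40 = 14
  u_41 = 7;  u_42 = 10;  u_43 = 0;  u_44 = 13;  u_45 = 6;  u_46 = 3
  u_47 = 14;  u_48 = 4;  u_49 = 4;  u_50 = 16;  u_51 = 4;  u_52 = 1
  u_53 = 15;  u_54 = 1;  u_55 = 1;  u_56 = 6;  u_57 = 0;  u_58 = 2
  u_59 = 6;  u_60 = 7;  u_61 = 9;  u_62 = 16;  u_63 = 4;  u_64 = 11
  u_65 = 2;  u_66 = 3;  u_67 = 16;  u_68 = 15;  u_69 = 9;  u_70 = 3
  u_71 = 5;  u_72 = 14;  u_73 = 3;  u_74 = 6;  u_75 = 5;  u_76 = 10
  u_77 = 2;  u_78 = 15;  u_79 = 14;  u_80 = 16;  u_81 = 6;  u_82 = 0
  u_83 = 5;  u_84 = 13;  u_85 = 15;  u_86 = 4;  u_87 = 11;  u_88 = 16
  u_89 = 3;  u_90 = 15;  u_91 = 12;  u_92 = 1;  u_93 = 15;  u_94 = 15
  u_95 = 8;  u_96 = 6;  u_97 = 11;  u_98 = 5;  u_99 = 14;  u_100 = 2
  u_101 = 1;  u_102 = 16;  u_103 = 15;  u_104 = 4;  u_105 = 9;  u_106 = 7
  u_107 = 8;  u_108 = 0;  u_109 = 6;  u_110 = 8;  u_111 = 11;  u_112 = 7
  u_113 = 11;  u_114 = 16;  u_115 = 13;  u_116 = 13;  u_117 = 3;  u_118 = 8
  u_119 = 9;  u_120 = 6;  u_121 = 0;  u_122 = 0;  u_123 = 11;  u_124 = 12
  u_125 = 1;  u_126 = 6;  u_127 = 5;  u_128 = 11;  u_129 = 4;  u_130 = 12
  u_131 = 15;  u_132 = 12;  u_133 = 15;  u_134 = 11;  u_135 = 1;  u_136 = 11
  u_137 = 5;  u_138 = 11;  u_139 = 9;  u_140 = 16;  u_141 = 6;  u_142 = 9
  u_143 = 14;  u_144 = 4;  u_145 = 13;  u_146 = 3;  u_147 = 5;  u_148 = 8
  u_149 = 7;  u_150 = 9;  u_151 = 11;  u_152 = 2;  u_153 = 12;  u_154 = 7
  u_155 = 16;  u_156 = 1;  u_157 = 6;  u_158 = 4;  u_159 = 13;  u_160 = 14
  u_161 = 10;  u_162 = 2;  u_163 = 4;  u_164 = 10;  u_165 = 15;  u_166 = 4
  u_167 = 0;  u_168 = 10;  u_169 = 4;  u_170 = 16;  u_171 = 7;  u_172 = 0
  u_173 = 3;  u_174 = 3;  u_175 = 3;  u_176 = 5;  u_177 = 14;  u_178 = 6
  u_179 = 15;  u_180 = 16;  u_181 = 12;  u_182 = 16
u_183 = 2·16 + 9·12 + 6·16 + 9·15 + 8·6 = 11
u_184 = 2·11 + 9·16 + 6·12 + 9·16 + 8·15 = 9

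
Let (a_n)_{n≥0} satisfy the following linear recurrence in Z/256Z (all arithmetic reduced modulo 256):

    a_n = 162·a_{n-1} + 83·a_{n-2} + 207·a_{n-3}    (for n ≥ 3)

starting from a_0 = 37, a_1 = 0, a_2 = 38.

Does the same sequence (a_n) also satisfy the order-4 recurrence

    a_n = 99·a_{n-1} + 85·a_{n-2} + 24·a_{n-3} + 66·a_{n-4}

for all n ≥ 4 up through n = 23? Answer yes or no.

Terms a_0..a_23: 37, 0, 38, 247, 160, 15, 23, 203, 12, 2, 77, 20, 61, 89, 69, 216, 6, 159, 56, 215, 199, 235, 20, 194
n=4: candidate gives 173, actual a_4 = 160 ✗

no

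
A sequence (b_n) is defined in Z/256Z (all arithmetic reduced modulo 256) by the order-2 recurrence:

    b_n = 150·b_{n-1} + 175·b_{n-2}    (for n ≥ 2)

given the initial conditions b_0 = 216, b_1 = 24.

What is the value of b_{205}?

216

b_2 = 150·24 + 175·216 = 184
b_3 = 150·184 + 175·24 = 56
b_4 = 150·56 + 175·184 = 152
b_5 = 150·152 + 175·56 = 88
b_6 = 150·88 + 175·152 = 120
b_7 = 150·120 + 175·88 = 120
b_8 = 150·120 + 175·120 = 88
b_9 = 150·88 + 175·120 = 152
b_10 = 150·152 + 175·88 = 56
b_11 = 150·56 + 175·152 = 184
b_12 = 150·184 + 175·56 = 24
b_13 = 150·24 + 175·184 = 216
b_14 = 150·216 + 175·24 = 248
b_15 = 150·248 + 175·216 = 248
b_16 = 150·248 + 175·248 = 216
b_17 = 150·216 + 175·248 = 24
(b_16, b_17) = (216, 24) = (b_0, b_1), so the sequence has period 16.
205 ≡ 13 (mod 16), hence b_205 = b_13 = 216.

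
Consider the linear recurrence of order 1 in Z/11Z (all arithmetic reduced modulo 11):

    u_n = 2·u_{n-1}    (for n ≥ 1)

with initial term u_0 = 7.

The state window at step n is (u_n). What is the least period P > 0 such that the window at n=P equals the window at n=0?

10

n=0: window = (7)
n=1: window = (3)
n=2: window = (6)
n=3: window = (1)
n=4: window = (2)
n=5: window = (4)
n=6: window = (8)
n=7: window = (5)
n=8: window = (10)
n=9: window = (9)
n=10: window = (7)
window at n=10 equals window at n=0 → period = 10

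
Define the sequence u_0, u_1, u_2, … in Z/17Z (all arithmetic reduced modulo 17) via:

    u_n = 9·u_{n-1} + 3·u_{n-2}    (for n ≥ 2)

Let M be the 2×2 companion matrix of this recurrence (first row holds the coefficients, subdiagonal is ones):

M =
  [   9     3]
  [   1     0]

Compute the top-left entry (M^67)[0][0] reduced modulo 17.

1

(M^67)[0][0] is the top entry after applying M 67 times to the unit state (1, 0). Equivalently it is h_{68} for the auxiliary sequence (h_n) obeying the same recurrence with h_1 = 1 and h_i = 0 for 0 ≤ i < 1:
h_2 = 9·1 + 3·0 = 9
h_3 = 9·9 + 3·1 = 16
h_4 = 9·16 + 3·9 = 1
h_5 = 9·1 + 3·16 = 6
h_6 = 9·6 + 3·1 = 6
h_7 = 9·6 + 3·6 = 4
h_8 = 9·4 + 3·6 = 3
h_9 = 9·3 + 3·4 = 5
h_10 = 9·5 + 3·3 = 3
h_11 = 9·3 + 3·5 = 8
h_12 = 9·8 + 3·3 = 13
h_13 = 9·13 + 3·8 = 5
h_14 = 9·5 + 3·13 = 16
h_15 = 9·16 + 3·5 = 6
h_16 = 9·6 + 3·16 = 0
h_17 = 9·0 + 3·6 = 1
(h_16, h_17) = (0, 1) = (h_0, h_1), so the sequence has period 16.
68 ≡ 4 (mod 16), hence h_68 = h_4 = 1.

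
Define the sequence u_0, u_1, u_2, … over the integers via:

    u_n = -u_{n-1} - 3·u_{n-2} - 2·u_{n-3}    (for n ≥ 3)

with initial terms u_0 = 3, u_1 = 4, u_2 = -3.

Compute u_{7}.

-84

u_3 = -1·-3 + -3·4 + -2·3 = -15
u_4 = -1·-15 + -3·-3 + -2·4 = 16
u_5 = -1·16 + -3·-15 + -2·-3 = 35
u_6 = -1·35 + -3·16 + -2·-15 = -53
u_7 = -1·-53 + -3·35 + -2·16 = -84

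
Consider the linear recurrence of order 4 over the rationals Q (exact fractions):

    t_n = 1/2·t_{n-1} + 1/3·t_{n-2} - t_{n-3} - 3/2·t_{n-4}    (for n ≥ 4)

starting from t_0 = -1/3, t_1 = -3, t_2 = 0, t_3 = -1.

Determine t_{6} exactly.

t_4 = 1/2·-1 + 1/3·0 + -1·-3 + -3/2·-1/3 = 3
t_5 = 1/2·3 + 1/3·-1 + -1·0 + -3/2·-3 = 17/3
t_6 = 1/2·17/3 + 1/3·3 + -1·-1 + -3/2·0 = 29/6

29/6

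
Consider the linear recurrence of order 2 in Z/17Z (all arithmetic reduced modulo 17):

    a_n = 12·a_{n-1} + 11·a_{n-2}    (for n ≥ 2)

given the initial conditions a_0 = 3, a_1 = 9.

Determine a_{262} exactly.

9

a_2 = 12·9 + 11·3 = 5
a_3 = 12·5 + 11·9 = 6
a_4 = 12·6 + 11·5 = 8
a_5 = 12·8 + 11·6 = 9
a_6 = 12·9 + 11·8 = 9
a_7 = 12·9 + 11·9 = 3
a_8 = 12·3 + 11·9 = 16
a_9 = 12·16 + 11·3 = 4
a_10 = 12·4 + 11·16 = 3
a_11 = 12·3 + 11·4 = 12
a_12 = 12·12 + 11·3 = 7
a_13 = 12·7 + 11·12 = 12
a_14 = 12·12 + 11·7 = 0
a_15 = 12·0 + 11·12 = 13
a_16 = 12·13 + 11·0 = 3
a_17 = 12·3 + 11·13 = 9
(a_16, a_17) = (3, 9) = (a_0, a_1), so the sequence has period 16.
262 ≡ 6 (mod 16), hence a_262 = a_6 = 9.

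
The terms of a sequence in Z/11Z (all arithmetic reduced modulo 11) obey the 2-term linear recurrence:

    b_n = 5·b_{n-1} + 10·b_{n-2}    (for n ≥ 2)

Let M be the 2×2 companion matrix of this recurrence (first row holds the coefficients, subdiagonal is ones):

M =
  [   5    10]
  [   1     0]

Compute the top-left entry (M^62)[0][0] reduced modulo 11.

(M^62)[0][0] is the top entry after applying M 62 times to the unit state (1, 0). Equivalently it is h_{63} for the auxiliary sequence (h_n) obeying the same recurrence with h_1 = 1 and h_i = 0 for 0 ≤ i < 1:
h_2 = 5·1 + 10·0 = 5
h_3 = 5·5 + 10·1 = 2
h_4 = 5·2 + 10·5 = 5
h_5 = 5·5 + 10·2 = 1
h_6 = 5·1 + 10·5 = 0
h_7 = 5·0 + 10·1 = 10
h_8 = 5·10 + 10·0 = 6
h_9 = 5·6 + 10·10 = 9
h_10 = 5·9 + 10·6 = 6
h_11 = 5·6 + 10·9 = 10
h_12 = 5·10 + 10·6 = 0
h_13 = 5·0 + 10·10 = 1
(h_12, h_13) = (0, 1) = (h_0, h_1), so the sequence has period 12.
63 ≡ 3 (mod 12), hence h_63 = h_3 = 2.

2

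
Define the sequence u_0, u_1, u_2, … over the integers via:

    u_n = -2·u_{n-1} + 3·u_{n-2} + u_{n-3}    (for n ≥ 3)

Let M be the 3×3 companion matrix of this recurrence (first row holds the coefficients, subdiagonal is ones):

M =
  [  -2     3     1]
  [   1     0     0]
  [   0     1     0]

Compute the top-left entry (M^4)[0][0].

(M^4)[0][0] is the top entry after applying M 4 times to the unit state (1, 0, 0). Equivalently it is h_{6} for the auxiliary sequence (h_n) obeying the same recurrence with h_2 = 1 and h_i = 0 for 0 ≤ i < 2:
h_3 = -2·1 + 3·0 + 1·0 = -2
h_4 = -2·-2 + 3·1 + 1·0 = 7
h_5 = -2·7 + 3·-2 + 1·1 = -19
h_6 = -2·-19 + 3·7 + 1·-2 = 57

57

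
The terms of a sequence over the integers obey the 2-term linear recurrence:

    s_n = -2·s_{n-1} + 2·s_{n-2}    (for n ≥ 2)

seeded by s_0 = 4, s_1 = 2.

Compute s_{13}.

s_2 = -2·2 + 2·4 = 4
s_3 = -2·4 + 2·2 = -4
s_4 = -2·-4 + 2·4 = 16
s_5 = -2·16 + 2·-4 = -40
s_6 = -2·-40 + 2·16 = 112
s_7 = -2·112 + 2·-40 = -304
s_8 = -2·-304 + 2·112 = 832
s_9 = -2·832 + 2·-304 = -2272
s_10 = -2·-2272 + 2·832 = 6208
s_11 = -2·6208 + 2·-2272 = -16960
s_12 = -2·-16960 + 2·6208 = 46336
s_13 = -2·46336 + 2·-16960 = -126592

-126592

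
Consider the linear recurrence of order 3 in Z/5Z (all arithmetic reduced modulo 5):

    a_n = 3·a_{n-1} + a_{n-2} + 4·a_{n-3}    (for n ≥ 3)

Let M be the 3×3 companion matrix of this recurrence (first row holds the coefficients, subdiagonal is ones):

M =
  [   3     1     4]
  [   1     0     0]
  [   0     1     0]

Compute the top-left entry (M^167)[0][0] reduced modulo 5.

0

(M^167)[0][0] is the top entry after applying M 167 times to the unit state (1, 0, 0). Equivalently it is h_{169} for the auxiliary sequence (h_n) obeying the same recurrence with h_2 = 1 and h_i = 0 for 0 ≤ i < 2:
h_3 = 3·1 + 1·0 + 4·0 = 3
h_4 = 3·3 + 1·1 + 4·0 = 0
h_5 = 3·0 + 1·3 + 4·1 = 2
h_6 = 3·2 + 1·0 + 4·3 = 3
h_7 = 3·3 + 1·2 + 4·0 = 1
h_8 = 3·1 + 1·3 + 4·2 = 4
h_9 = 3·4 + 1·1 + 4·3 = 0
h_10 = 3·0 + 1·4 + 4·1 = 3
h_11 = 3·3 + 1·0 + 4·4 = 0
h_12 = 3·0 + 1·3 + 4·0 = 3
h_13 = 3·3 + 1·0 + 4·3 = 1
h_14 = 3·1 + 1·3 + 4·0 = 1
h_15 = 3·1 + 1·1 + 4·3 = 1
h_16 = 3·1 + 1·1 + 4·1 = 3
h_17 = 3·3 + 1·1 + 4·1 = 4
h_18 = 3·4 + 1·3 + 4·1 = 4
h_19 = 3·4 + 1·4 + 4·3 = 3
h_20 = 3·3 + 1·4 + 4·4 = 4
h_21 = 3·4 + 1·3 + 4·4 = 1
h_22 = 3·1 + 1·4 + 4·3 = 4
h_23 = 3·4 + 1·1 + 4·4 = 4
h_24 = 3·4 + 1·4 + 4·1 = 0
h_25 = 3·0 + 1·4 + 4·4 = 0
h_26 = 3·0 + 1·0 + 4·4 = 1
(h_24, h_25, h_26) = (0, 0, 1) = (h_0, h_1, h_2), so the sequence has period 24.
169 ≡ 1 (mod 24), hence h_169 = h_1 = 0.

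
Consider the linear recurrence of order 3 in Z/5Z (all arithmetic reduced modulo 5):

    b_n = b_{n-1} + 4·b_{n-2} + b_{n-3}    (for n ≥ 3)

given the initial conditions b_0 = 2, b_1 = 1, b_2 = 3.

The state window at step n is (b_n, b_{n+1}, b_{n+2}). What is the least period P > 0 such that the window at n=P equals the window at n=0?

4

n=0: window = (2, 1, 3)
n=1: window = (1, 3, 4)
n=2: window = (3, 4, 2)
n=3: window = (4, 2, 1)
n=4: window = (2, 1, 3)
window at n=4 equals window at n=0 → period = 4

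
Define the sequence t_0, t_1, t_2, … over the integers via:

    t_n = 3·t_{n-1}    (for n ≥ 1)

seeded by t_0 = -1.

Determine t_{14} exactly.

-4782969

t_1 = 3·-1 = -3
t_2 = 3·-3 = -9
t_3 = 3·-9 = -27
t_4 = 3·-27 = -81
t_5 = 3·-81 = -243
t_6 = 3·-243 = -729
t_7 = 3·-729 = -2187
t_8 = 3·-2187 = -6561
t_9 = 3·-6561 = -19683
t_10 = 3·-19683 = -59049
t_11 = 3·-59049 = -177147
t_12 = 3·-177147 = -531441
t_13 = 3·-531441 = -1594323
t_14 = 3·-1594323 = -4782969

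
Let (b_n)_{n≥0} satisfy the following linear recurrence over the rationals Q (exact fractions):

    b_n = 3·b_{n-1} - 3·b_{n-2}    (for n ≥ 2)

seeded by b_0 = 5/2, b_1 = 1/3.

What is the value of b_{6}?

-135/2

b_2 = 3·1/3 + -3·5/2 = -13/2
b_3 = 3·-13/2 + -3·1/3 = -41/2
b_4 = 3·-41/2 + -3·-13/2 = -42
b_5 = 3·-42 + -3·-41/2 = -129/2
b_6 = 3·-129/2 + -3·-42 = -135/2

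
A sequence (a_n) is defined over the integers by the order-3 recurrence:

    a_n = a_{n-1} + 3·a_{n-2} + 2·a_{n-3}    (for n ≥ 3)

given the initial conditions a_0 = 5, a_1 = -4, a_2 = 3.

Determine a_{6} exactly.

19

a_3 = 1·3 + 3·-4 + 2·5 = 1
a_4 = 1·1 + 3·3 + 2·-4 = 2
a_5 = 1·2 + 3·1 + 2·3 = 11
a_6 = 1·11 + 3·2 + 2·1 = 19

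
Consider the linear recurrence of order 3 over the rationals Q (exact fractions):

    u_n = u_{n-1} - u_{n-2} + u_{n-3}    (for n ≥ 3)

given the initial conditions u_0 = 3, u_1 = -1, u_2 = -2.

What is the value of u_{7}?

u_3 = 1·-2 + -1·-1 + 1·3 = 2
u_4 = 1·2 + -1·-2 + 1·-1 = 3
u_5 = 1·3 + -1·2 + 1·-2 = -1
u_6 = 1·-1 + -1·3 + 1·2 = -2
u_7 = 1·-2 + -1·-1 + 1·3 = 2

2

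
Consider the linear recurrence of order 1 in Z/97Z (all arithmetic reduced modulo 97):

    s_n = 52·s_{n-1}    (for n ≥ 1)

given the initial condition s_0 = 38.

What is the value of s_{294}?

s_1 = 52·38 = 36
s_2 = 52·36 = 29
s_3 = 52·29 = 53
s_4 = 52·53 = 40
s_5 = 52·40 = 43
s_6 = 52·43 = 5
s_7 = 52·5 = 66
s_8 = 52·66 = 37
s_9 = 52·37 = 81
s_10 = 52·81 = 41
s_11 = 52·41 = 95
s_12 = 52·95 = 90
s_13 = 52·90 = 24
s_14 = 52·24 = 84
s_15 = 52·84 = 3
s_16 = 52·3 = 59
s_17 = 52·59 = 61
s_18 = 52·61 = 68
s_19 = 52·68 = 44
s_20 = 52·44 = 57
s_21 = 52·57 = 54
s_22 = 52·54 = 92
s_23 = 52·92 = 31
s_24 = 52·31 = 60
s_25 = 52·60 = 16
s_26 = 52·16 = 56
s_27 = 52·56 = 2
s_28 = 52·2 = 7
s_29 = 52·7 = 73
s_30 = 52·73 = 13
s_31 = 52·13 = 94
s_32 = 52·94 = 38
(s_32) = (38) = (s_0), so the sequence has period 32.
294 ≡ 6 (mod 32), hence s_294 = s_6 = 5.

5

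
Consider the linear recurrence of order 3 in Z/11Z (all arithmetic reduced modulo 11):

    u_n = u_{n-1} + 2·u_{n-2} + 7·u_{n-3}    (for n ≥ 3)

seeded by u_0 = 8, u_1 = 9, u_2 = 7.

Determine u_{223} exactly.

6

u_3 = 1·7 + 2·9 + 7·8 = 4
u_4 = 1·4 + 2·7 + 7·9 = 4
u_5 = 1·4 + 2·4 + 7·7 = 6
u_6 = 1·6 + 2·4 + 7·4 = 9
u_7 = 1·9 + 2·6 + 7·4 = 5
u_8 = 1·5 + 2·9 + 7·6 = 10
u_9 = 1·10 + 2·5 + 7·9 = 6
u_10 = 1·6 + 2·10 + 7·5 = 6
u_11 = 1·6 + 2·6 + 7·10 = 0
u_12 = 1·0 + 2·6 + 7·6 = 10
u_13 = 1·10 + 2·0 + 7·6 = 8
u_14 = 1·8 + 2·10 + 7·0 = 6
u_15 = 1·6 + 2·8 + 7·10 = 4
u_16 = 1·4 + 2·6 + 7·8 = 6
u_17 = 1·6 + 2·4 + 7·6 = 1
u_18 = 1·1 + 2·6 + 7·4 = 8
u_19 = 1·8 + 2·1 + 7·6 = 8
u_20 = 1·8 + 2·8 + 7·1 = 9
u_21 = 1·9 + 2·8 + 7·8 = 4
u_22 = 1·4 + 2·9 + 7·8 = 1
u_23 = 1·1 + 2·4 + 7·9 = 6
u_24 = 1·6 + 2·1 + 7·4 = 3
u_25 = 1·3 + 2·6 + 7·1 = 0
u_26 = 1·0 + 2·3 + 7·6 = 4
u_27 = 1·4 + 2·0 + 7·3 = 3
u_28 = 1·3 + 2·4 + 7·0 = 0
u_29 = 1·0 + 2·3 + 7·4 = 1
u_30 = 1·1 + 2·0 + 7·3 = 0
u_31 = 1·0 + 2·1 + 7·0 = 2
u_32 = 1·2 + 2·0 + 7·1 = 9
u_33 = 1·9 + 2·2 + 7·0 = 2
u_34 = 1·2 + 2·9 + 7·2 = 1
u_35 = 1·1 + 2·2 + 7·9 = 2
u_36 = 1·2 + 2·1 + 7·2 = 7
u_37 = 1·7 + 2·2 + 7·1 = 7
u_38 = 1·7 + 2·7 + 7·2 = 2
u_39 = 1·2 + 2·7 + 7·7 = 10
u_40 = 1·10 + 2·2 + 7·7 = 8
u_41 = 1·8 + 2·10 + 7·2 = 9
u_42 = 1·9 + 2·8 + 7·10 = 7
(u_40, u_41, u_42) = (8, 9, 7) = (u_0, u_1, u_2), so the sequence has period 40.
223 ≡ 23 (mod 40), hence u_223 = u_23 = 6.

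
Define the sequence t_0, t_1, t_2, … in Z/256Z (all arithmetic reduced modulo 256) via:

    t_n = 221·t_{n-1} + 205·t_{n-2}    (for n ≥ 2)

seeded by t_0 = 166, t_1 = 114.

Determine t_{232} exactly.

2

t_2 = 221·114 + 205·166 = 88
t_3 = 221·88 + 205·114 = 66
t_4 = 221·66 + 205·88 = 114
t_5 = 221·114 + 205·66 = 68
t_6 = 221·68 + 205·114 = 254
t_7 = 221·254 + 205·68 = 186
Continuing the recurrence:
  t_8 = 248;  t_9 = 10;  t_10 = 58;  t_11 = 20;  t_12 = 182;  t_13 = 34
  t_14 = 24;  t_15 = 242;  t_16 = 34;  t_17 = 36;  t_18 = 78;  t_19 = 42
  t_20 = 184;  t_21 = 122;  t_22 = 170;  t_23 = 116;  t_24 = 70;  t_25 = 82
  t_26 = 216;  t_27 = 34;  t_28 = 82;  t_29 = 4;  t_30 = 30;  t_31 = 26
  t_32 = 120;  t_33 = 106;  t_34 = 154;  t_35 = 212;  t_36 = 86;  t_37 = 2
  t_38 = 152;  t_39 = 210;  t_40 = 2;  t_41 = 228;  t_42 = 110;  t_43 = 138
  t_44 = 56;  t_45 = 218;  t_46 = 10;  t_47 = 52;  t_48 = 230;  t_49 = 50
  t_50 = 88;  t_51 = 2;  t_52 = 50;  t_53 = 196;  t_54 = 62;  t_55 = 122
  t_56 = 248;  t_57 = 202;  t_58 = 250;  t_59 = 148;  t_60 = 246;  t_61 = 226
  t_62 = 24;  t_63 = 178;  t_64 = 226;  t_65 = 164;  t_66 = 142;  t_67 = 234
  t_68 = 184;  t_69 = 58;  t_70 = 106;  t_71 = 244;  t_72 = 134;  t_73 = 18
  t_74 = 216;  t_75 = 226;  t_76 = 18;  t_77 = 132;  t_78 = 94;  t_79 = 218
  t_80 = 120;  t_81 = 42;  t_82 = 90;  t_83 = 84;  t_84 = 150;  t_85 = 194
  t_86 = 152;  t_87 = 146;  t_88 = 194;  t_89 = 100;  t_90 = 174;  t_91 = 74
  t_92 = 56;  t_93 = 154;  t_94 = 202;  t_95 = 180;  t_96 = 38;  t_97 = 242
  t_98 = 88;  t_99 = 194;  t_100 = 242;  t_101 = 68;  t_102 = 126;  t_103 = 58
  t_104 = 248;  t_105 = 138;  t_106 = 186;  t_107 = 20;  t_108 = 54;  t_109 = 162
  t_110 = 24;  t_111 = 114;  t_112 = 162;  t_113 = 36;  t_114 = 206;  t_115 = 170
  t_116 = 184;  t_117 = 250;  t_118 = 42;  t_119 = 116;  t_120 = 198;  t_121 = 210
  t_122 = 216;  t_123 = 162;  t_124 = 210;  t_125 = 4;  t_126 = 158;  t_127 = 154
  t_128 = 120;  t_129 = 234;  t_130 = 26;  t_131 = 212;  t_132 = 214;  t_133 = 130
  t_134 = 152;  t_135 = 82;  t_136 = 130;  t_137 = 228;  t_138 = 238;  t_139 = 10
  t_140 = 56;  t_141 = 90;  t_142 = 138;  t_143 = 52;  t_144 = 102;  t_145 = 178
  t_146 = 88;  t_147 = 130;  t_148 = 178;  t_149 = 196;  t_150 = 190;  t_151 = 250
  t_152 = 248;  t_153 = 74;  t_154 = 122;  t_155 = 148;  t_156 = 118;  t_157 = 98
  t_158 = 24;  t_159 = 50;  t_160 = 98;  t_161 = 164;  t_162 = 14;  t_163 = 106
  t_164 = 184;  t_165 = 186;  t_166 = 234;  t_167 = 244;  t_168 = 6;  t_169 = 146
  t_170 = 216;  t_171 = 98;  t_172 = 146;  t_173 = 132;  t_174 = 222;  t_175 = 90
  t_176 = 120;  t_177 = 170;  t_178 = 218;  t_179 = 84;  t_180 = 22;  t_181 = 66
  t_182 = 152;  t_183 = 18;  t_184 = 66;  t_185 = 100;  t_186 = 46;  t_187 = 202
  t_188 = 56;  t_189 = 26;  t_190 = 74;  t_191 = 180;  t_192 = 166;  t_193 = 114
  t_194 = 88;  t_195 = 66;  t_196 = 114;  t_197 = 68;  t_198 = 254;  t_199 = 186
  t_200 = 248;  t_201 = 10;  t_202 = 58;  t_203 = 20;  t_204 = 182;  t_205 = 34
  t_206 = 24;  t_207 = 242;  t_208 = 34;  t_209 = 36;  t_210 = 78;  t_211 = 42
  t_212 = 184;  t_213 = 122;  t_214 = 170;  t_215 = 116;  t_216 = 70;  t_217 = 82
  t_218 = 216;  t_219 = 34;  t_220 = 82;  t_221 = 4;  t_222 = 30;  t_223 = 26
  t_224 = 120;  t_225 = 106;  t_226 = 154;  t_227 = 212;  t_228 = 86;  t_229 = 2
  t_230 = 152
t_231 = 221·152 + 205·2 = 210
t_232 = 221·210 + 205·152 = 2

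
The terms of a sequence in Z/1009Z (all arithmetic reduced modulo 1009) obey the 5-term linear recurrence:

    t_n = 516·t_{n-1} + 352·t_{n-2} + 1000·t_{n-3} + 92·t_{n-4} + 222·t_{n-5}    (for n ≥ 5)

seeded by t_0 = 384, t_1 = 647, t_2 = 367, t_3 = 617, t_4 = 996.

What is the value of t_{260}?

286

t_5 = 516·996 + 352·617 + 1000·367 + 92·647 + 222·384 = 813
t_6 = 516·813 + 352·996 + 1000·617 + 92·367 + 222·647 = 548
t_7 = 516·548 + 352·813 + 1000·996 + 92·617 + 222·367 = 999
t_8 = 516·999 + 352·548 + 1000·813 + 92·996 + 222·617 = 380
t_9 = 516·380 + 352·999 + 1000·548 + 92·813 + 222·996 = 225
t_10 = 516·225 + 352·380 + 1000·999 + 92·548 + 222·813 = 568
Continuing the recurrence:
  t_11 = 239;  t_12 = 825;  t_13 = 340;  t_14 = 855;  t_15 = 264;  t_16 = 60
  t_17 = 680;  t_18 = 93;  t_19 = 442;  t_20 = 981;  t_21 = 253;  t_22 = 773
  t_23 = 590;  t_24 = 840;  t_25 = 418;  t_26 = 697;  t_27 = 652;  t_28 = 263
  t_29 = 673;  t_30 = 631;  t_31 = 940;  t_32 = 277;  t_33 = 188;  t_34 = 0
  t_35 = 662;  t_36 = 952;  t_37 = 891;  t_38 = 231;  t_39 = 844;  t_40 = 721
  t_41 = 802;  t_42 = 243;  t_43 = 408;  t_44 = 713;  t_45 = 559;  t_46 = 587
  t_47 = 514;  t_48 = 436;  t_49 = 899;  t_50 = 785;  t_51 = 203;  t_52 = 499
  t_53 = 911;  t_54 = 532;  t_55 = 655;  t_56 = 601;  t_57 = 971;  t_58 = 338
  t_59 = 8;  t_60 = 259;  t_61 = 1004;  t_62 = 186;  t_63 = 163;  t_64 = 672
  t_65 = 397;  t_66 = 872;  t_67 = 230;  t_68 = 426;  t_69 = 370;  t_70 = 642
  t_71 = 428;  t_72 = 1002;  t_73 = 475;  t_74 = 604;  t_75 = 941;  t_76 = 232
  t_77 = 307;  t_78 = 124;  t_79 = 137;  t_80 = 781;  t_81 = 127;  t_82 = 38
  t_83 = 551;  t_84 = 260;  t_85 = 264;  t_86 = 207;  t_87 = 242;  t_88 = 560
  t_89 = 239;  t_90 = 390;  t_91 = 441;  t_92 = 762;  t_93 = 57;  t_94 = 194
  t_95 = 320;  t_96 = 328;  t_97 = 500;  t_98 = 505;  t_99 = 627;  t_100 = 680
  t_101 = 744;  t_102 = 169;  t_103 = 194;  t_104 = 491;  t_105 = 725;  t_106 = 431
  t_107 = 836;  t_108 = 881;  t_109 = 483;  t_110 = 713;  t_111 = 325;  t_112 = 907
  t_113 = 741;  t_114 = 750;  t_115 = 475;  t_116 = 157;  t_117 = 434;  t_118 = 908
  t_119 = 685;  t_120 = 26;  t_121 = 284;  t_122 = 481;  t_123 = 63;  t_124 = 576
  t_125 = 876;  t_126 = 715;  t_127 = 693;  t_128 = 404;  t_129 = 597;  t_130 = 1002
  t_131 = 593;  t_132 = 809;  t_133 = 988;  t_134 = 921;  t_135 = 993;  t_136 = 546
  t_137 = 512;  t_138 = 819;  t_139 = 767;  t_140 = 661;  t_141 = 120;  t_142 = 453
  t_143 = 768;  t_144 = 748;  t_145 = 791;  t_146 = 322;  t_147 = 647;  t_148 = 332
  t_149 = 325;  t_150 = 656;  t_151 = 741;  t_152 = 528;  t_153 = 355;  t_154 = 459
  t_155 = 771;  t_156 = 429;  t_157 = 813;  t_158 = 513;  t_159 = 436;  t_160 = 438
  t_161 = 37;  t_162 = 489;  t_163 = 705;  t_164 = 669;  t_165 = 456;  t_166 = 24
  t_167 = 260;  t_168 = 385;  t_169 = 150;  t_170 = 221;  t_171 = 909;  t_172 = 938
  t_173 = 220;  t_174 = 791;  t_175 = 408;  t_176 = 162;  t_177 = 569;  t_178 = 392
  t_179 = 768;  t_180 = 979;  t_181 = 616;  t_182 = 644;  t_183 = 786;  t_184 = 373
  t_185 = 784;  t_186 = 304;  t_187 = 4;  t_188 = 52;  t_189 = 836;  t_190 = 855
  t_191 = 685;  t_192 = 754;  t_193 = 609;  t_194 = 269;  t_195 = 879;  t_196 = 396
  t_197 = 187;  t_198 = 463;  t_199 = 821;  t_200 = 218;  t_201 = 956;  t_202 = 993
  t_203 = 112;  t_204 = 687;  t_205 = 683;  t_206 = 840;  t_207 = 413;  t_208 = 444
  t_209 = 77;  t_210 = 456;  t_211 = 578;  t_212 = 336;  t_213 = 114;  t_214 = 888
  t_215 = 933;  t_216 = 719;  t_217 = 587;  t_218 = 755;  t_219 = 929;  t_220 = 79
  t_221 = 478;  t_222 = 720;  t_223 = 78;  t_224 = 410;  t_225 = 431;  t_226 = 573
  t_227 = 261;  t_228 = 73;  t_229 = 787;  t_230 = 689;  t_231 = 125;  t_232 = 354
  t_233 = 319;  t_234 = 500;  t_235 = 826;  t_236 = 786;  t_237 = 636;  t_238 = 869
  t_239 = 598;  t_240 = 712;  t_241 = 916;  t_242 = 668;  t_243 = 546;  t_244 = 588
  t_245 = 399;  t_246 = 760;  t_247 = 373;  t_248 = 71;  t_249 = 411;  t_250 = 717
  t_251 = 651;  t_252 = 936;  t_253 = 481;  t_254 = 517;  t_255 = 966;  t_256 = 663
  t_257 = 242;  t_258 = 409
t_259 = 516·409 + 352·242 + 1000·663 + 92·966 + 222·517 = 506
t_260 = 516·506 + 352·409 + 1000·242 + 92·663 + 222·966 = 286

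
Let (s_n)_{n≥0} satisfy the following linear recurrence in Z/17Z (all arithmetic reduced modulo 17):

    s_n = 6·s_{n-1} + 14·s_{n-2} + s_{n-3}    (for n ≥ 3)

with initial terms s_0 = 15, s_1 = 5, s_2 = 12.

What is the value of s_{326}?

s_3 = 6·12 + 14·5 + 1·15 = 4
s_4 = 6·4 + 14·12 + 1·5 = 10
s_5 = 6·10 + 14·4 + 1·12 = 9
s_6 = 6·9 + 14·10 + 1·4 = 11
s_7 = 6·11 + 14·9 + 1·10 = 15
s_8 = 6·15 + 14·11 + 1·9 = 15
s_9 = 6·15 + 14·15 + 1·11 = 5
s_10 = 6·5 + 14·15 + 1·15 = 0
s_11 = 6·0 + 14·5 + 1·15 = 0
s_12 = 6·0 + 14·0 + 1·5 = 5
s_13 = 6·5 + 14·0 + 1·0 = 13
s_14 = 6·13 + 14·5 + 1·0 = 12
s_15 = 6·12 + 14·13 + 1·5 = 4
s_16 = 6·4 + 14·12 + 1·13 = 1
s_17 = 6·1 + 14·4 + 1·12 = 6
s_18 = 6·6 + 14·1 + 1·4 = 3
s_19 = 6·3 + 14·6 + 1·1 = 1
s_20 = 6·1 + 14·3 + 1·6 = 3
s_21 = 6·3 + 14·1 + 1·3 = 1
s_22 = 6·1 + 14·3 + 1·1 = 15
s_23 = 6·15 + 14·1 + 1·3 = 5
s_24 = 6·5 + 14·15 + 1·1 = 3
s_25 = 6·3 + 14·5 + 1·15 = 1
s_26 = 6·1 + 14·3 + 1·5 = 2
s_27 = 6·2 + 14·1 + 1·3 = 12
s_28 = 6·12 + 14·2 + 1·1 = 16
s_29 = 6·16 + 14·12 + 1·2 = 11
s_30 = 6·11 + 14·16 + 1·12 = 13
s_31 = 6·13 + 14·11 + 1·16 = 10
s_32 = 6·10 + 14·13 + 1·11 = 15
s_33 = 6·15 + 14·10 + 1·13 = 5
s_34 = 6·5 + 14·15 + 1·10 = 12
(s_32, s_33, s_34) = (15, 5, 12) = (s_0, s_1, s_2), so the sequence has period 32.
326 ≡ 6 (mod 32), hence s_326 = s_6 = 11.

11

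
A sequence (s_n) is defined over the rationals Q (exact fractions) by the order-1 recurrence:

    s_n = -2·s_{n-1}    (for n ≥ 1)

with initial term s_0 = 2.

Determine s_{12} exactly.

s_1 = -2·2 = -4
s_2 = -2·-4 = 8
s_3 = -2·8 = -16
s_4 = -2·-16 = 32
s_5 = -2·32 = -64
s_6 = -2·-64 = 128
s_7 = -2·128 = -256
s_8 = -2·-256 = 512
s_9 = -2·512 = -1024
s_10 = -2·-1024 = 2048
s_11 = -2·2048 = -4096
s_12 = -2·-4096 = 8192

8192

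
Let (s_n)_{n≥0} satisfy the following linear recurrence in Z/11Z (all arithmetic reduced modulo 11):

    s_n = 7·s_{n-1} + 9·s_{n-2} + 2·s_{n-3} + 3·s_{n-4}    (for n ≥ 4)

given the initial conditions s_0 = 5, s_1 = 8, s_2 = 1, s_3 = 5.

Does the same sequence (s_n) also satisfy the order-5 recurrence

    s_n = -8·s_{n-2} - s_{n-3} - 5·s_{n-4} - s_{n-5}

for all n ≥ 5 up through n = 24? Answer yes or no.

yes

Terms s_0..s_24: 5, 8, 1, 5, 9, 2, 9, 4, 8, 6, 6, 3, 1, 9, 8, 5, 7, 5, 0, 8, 10, 3, 6, 3, 1
n=5: candidate gives 2, actual s_5 = 2 ✓
n=6: candidate gives 9, actual s_6 = 9 ✓
n=7: candidate gives 4, actual s_7 = 4 ✓
n=8: candidate gives 8, actual s_8 = 8 ✓
n=9: candidate gives 6, actual s_9 = 6 ✓
n=10: candidate gives 6, actual s_10 = 6 ✓
n=11: candidate gives 3, actual s_11 = 3 ✓
n=12: candidate gives 1, actual s_12 = 1 ✓
n=13: candidate gives 9, actual s_13 = 9 ✓
n=14: candidate gives 8, actual s_14 = 8 ✓
n=15: candidate gives 5, actual s_15 = 5 ✓
n=16: candidate gives 7, actual s_16 = 7 ✓
n=17: candidate gives 5, actual s_17 = 5 ✓
n=18: candidate gives 0, actual s_18 = 0 ✓
n=19: candidate gives 8, actual s_19 = 8 ✓
n=20: candidate gives 10, actual s_20 = 10 ✓
n=21: candidate gives 3, actual s_21 = 3 ✓
n=22: candidate gives 6, actual s_22 = 6 ✓
n=23: candidate gives 3, actual s_23 = 3 ✓
n=24: candidate gives 1, actual s_24 = 1 ✓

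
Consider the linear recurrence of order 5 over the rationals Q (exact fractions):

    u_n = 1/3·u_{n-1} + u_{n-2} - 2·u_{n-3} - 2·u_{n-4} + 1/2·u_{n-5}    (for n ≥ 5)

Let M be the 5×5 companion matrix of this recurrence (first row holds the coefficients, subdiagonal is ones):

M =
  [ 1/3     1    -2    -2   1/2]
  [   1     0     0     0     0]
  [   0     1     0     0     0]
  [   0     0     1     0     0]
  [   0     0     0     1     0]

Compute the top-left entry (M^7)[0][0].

(M^7)[0][0] is the top entry after applying M 7 times to the unit state (1, 0, 0, 0, 0). Equivalently it is h_{11} for the auxiliary sequence (h_n) obeying the same recurrence with h_4 = 1 and h_i = 0 for 0 ≤ i < 4:
h_5 = 1/3·1 + 1·0 + -2·0 + -2·0 + 1/2·0 = 1/3
h_6 = 1/3·1/3 + 1·1 + -2·0 + -2·0 + 1/2·0 = 10/9
h_7 = 1/3·10/9 + 1·1/3 + -2·1 + -2·0 + 1/2·0 = -35/27
h_8 = 1/3·-35/27 + 1·10/9 + -2·1/3 + -2·1 + 1/2·0 = -161/81
h_9 = 1/3·-161/81 + 1·-35/27 + -2·10/9 + -2·1/3 + 1/2·1 = -2113/486
h_10 = 1/3·-2113/486 + 1·-161/81 + -2·-35/27 + -2·10/9 + 1/2·1/3 = -2114/729
h_11 = 1/3·-2114/729 + 1·-2113/486 + -2·-161/81 + -2·-35/27 + 1/2·10/9 = 7913/4374

7913/4374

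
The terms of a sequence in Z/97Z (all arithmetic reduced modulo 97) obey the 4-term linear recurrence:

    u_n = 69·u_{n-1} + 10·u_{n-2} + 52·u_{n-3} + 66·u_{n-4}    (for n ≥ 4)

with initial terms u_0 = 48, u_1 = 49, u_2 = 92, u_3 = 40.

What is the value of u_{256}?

u_4 = 69·40 + 10·92 + 52·49 + 66·48 = 84
u_5 = 69·84 + 10·40 + 52·92 + 66·49 = 52
u_6 = 69·52 + 10·84 + 52·40 + 66·92 = 67
u_7 = 69·67 + 10·52 + 52·84 + 66·40 = 26
u_8 = 69·26 + 10·67 + 52·52 + 66·84 = 42
u_9 = 69·42 + 10·26 + 52·67 + 66·52 = 83
Continuing the recurrence:
  u_10 = 87;  u_11 = 63;  u_12 = 83;  u_13 = 63;  u_14 = 33;  u_15 = 32
  u_16 = 40;  u_17 = 30;  u_18 = 7;  u_19 = 28;  u_20 = 91;  u_21 = 76
  u_22 = 21;  u_23 = 59;  u_24 = 77;  u_25 = 80;  u_26 = 74;  u_27 = 30
  u_28 = 24;  u_29 = 26;  u_30 = 39;  u_31 = 68;  u_32 = 64;  u_33 = 13
  u_34 = 81;  u_35 = 52;  u_36 = 83;  u_37 = 65;  u_38 = 76;  u_39 = 62
  u_40 = 25;  u_41 = 14;  u_42 = 47;  u_43 = 45;  u_44 = 36;  u_45 = 94
  u_46 = 66;  u_47 = 54;  u_48 = 10;  u_49 = 2;  u_50 = 30;  u_51 = 63
  u_52 = 76;  u_53 = 0;  u_54 = 2;  u_55 = 3;  u_56 = 5;  u_57 = 91
  u_58 = 21;  u_59 = 4;  u_60 = 19;  u_61 = 10;  u_62 = 49;  u_63 = 77
  u_64 = 11;  u_65 = 81;  u_66 = 36;  u_67 = 24;  u_68 = 67;  u_69 = 53
  u_70 = 94;  u_71 = 56;  u_72 = 51;  u_73 = 49;  u_74 = 9;  u_75 = 87
  u_76 = 76;  u_77 = 19;  u_78 = 11;  u_79 = 70;  u_80 = 80;  u_81 = 92
  u_82 = 68;  u_83 = 36;  u_84 = 36;  u_85 = 36;  u_86 = 86;  u_87 = 66
  u_88 = 59;  u_89 = 36;  u_90 = 57;  u_91 = 77;  u_92 = 9;  u_93 = 38
  u_94 = 2;  u_95 = 54;  u_96 = 11;  u_97 = 31;  u_98 = 48;  u_99 = 95
  u_100 = 61;  u_101 = 1;  u_102 = 57;  u_103 = 96;  u_104 = 20;  u_105 = 35
  u_106 = 20;  u_107 = 85;  u_108 = 87;  u_109 = 18;  u_110 = 92;  u_111 = 75
  u_112 = 66;  u_113 = 24;  u_114 = 66;  u_115 = 81;  u_116 = 19;  u_117 = 56
  u_118 = 12;  u_119 = 59;  u_120 = 15;  u_121 = 28;  u_122 = 25;  u_123 = 83
  u_124 = 81;  u_125 = 61;  u_126 = 24;  u_127 = 25;  u_128 = 7;  u_129 = 90
  u_130 = 46;  u_131 = 74;  u_132 = 38;  u_133 = 54;  u_134 = 29;  u_135 = 89
  u_136 = 10;  u_137 = 56;  u_138 = 30;  u_139 = 3;  u_140 = 5;  u_141 = 5
  u_142 = 9;  u_143 = 62;  u_144 = 11;  u_145 = 43;  u_146 = 8;  u_147 = 20
  u_148 = 57;  u_149 = 15;  u_150 = 69;  u_151 = 77;  u_152 = 69;  u_153 = 21
  u_154 = 27;  u_155 = 73;  u_156 = 89;  u_157 = 58;  u_158 = 91;  u_159 = 9
  u_160 = 42;  u_161 = 5;  u_162 = 61;  u_163 = 53;  u_164 = 24;  u_165 = 62
  u_166 = 48;  u_167 = 45;  u_168 = 51;  u_169 = 81;  u_170 = 64;  u_171 = 81
  u_172 = 33;  u_173 = 24;  u_174 = 43;  u_175 = 84;  u_176 = 49;  u_177 = 87
  u_178 = 22;  u_179 = 4;  u_180 = 9;  u_181 = 78;  u_182 = 51;  u_183 = 84
  u_184 = 92;  u_185 = 50;  u_186 = 76;  u_187 = 67;  u_188 = 87;  u_189 = 54
  u_190 = 1;  u_191 = 49;  u_192 = 10;  u_193 = 43;  u_194 = 55;  u_195 = 25
  u_196 = 30;  u_197 = 64;  u_198 = 43;  u_199 = 27;  u_200 = 35;  u_201 = 27
  u_202 = 53;  u_203 = 60;  u_204 = 42;  u_205 = 82;  u_206 = 86;  u_207 = 94
  u_208 = 26;  u_209 = 8;  u_210 = 27;  u_211 = 90;  u_212 = 76;  u_213 = 25
  u_214 = 23;  u_215 = 89;  u_216 = 77;  u_217 = 28;  u_218 = 21;  u_219 = 64
  u_220 = 9;  u_221 = 30;  u_222 = 84;  u_223 = 21;  u_224 = 78;  u_225 = 9
  u_226 = 83;  u_227 = 7;  u_228 = 42;  u_229 = 21;  u_230 = 48;  u_231 = 57
  u_232 = 32;  u_233 = 64;  u_234 = 4;  u_235 = 37;  u_236 = 79;  u_237 = 68
  u_238 = 7;  u_239 = 50;  u_240 = 48;  u_241 = 31;  u_242 = 55;  u_243 = 7
  u_244 = 90;  u_245 = 31;  u_246 = 49;  u_247 = 6;  u_248 = 17;  u_249 = 7
  u_250 = 28;  u_251 = 81;  u_252 = 80;  u_253 = 3;  u_254 = 83
u_255 = 69·83 + 10·3 + 52·80 + 66·81 = 34
u_256 = 69·34 + 10·83 + 52·3 + 66·80 = 76

76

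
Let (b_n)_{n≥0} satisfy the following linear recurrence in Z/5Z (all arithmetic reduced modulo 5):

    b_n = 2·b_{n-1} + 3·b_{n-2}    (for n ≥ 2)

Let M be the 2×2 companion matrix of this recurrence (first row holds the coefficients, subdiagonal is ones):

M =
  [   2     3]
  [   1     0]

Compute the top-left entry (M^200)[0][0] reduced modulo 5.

(M^200)[0][0] is the top entry after applying M 200 times to the unit state (1, 0). Equivalently it is h_{201} for the auxiliary sequence (h_n) obeying the same recurrence with h_1 = 1 and h_i = 0 for 0 ≤ i < 1:
h_2 = 2·1 + 3·0 = 2
h_3 = 2·2 + 3·1 = 2
h_4 = 2·2 + 3·2 = 0
h_5 = 2·0 + 3·2 = 1
(h_4, h_5) = (0, 1) = (h_0, h_1), so the sequence has period 4.
201 ≡ 1 (mod 4), hence h_201 = h_1 = 1.

1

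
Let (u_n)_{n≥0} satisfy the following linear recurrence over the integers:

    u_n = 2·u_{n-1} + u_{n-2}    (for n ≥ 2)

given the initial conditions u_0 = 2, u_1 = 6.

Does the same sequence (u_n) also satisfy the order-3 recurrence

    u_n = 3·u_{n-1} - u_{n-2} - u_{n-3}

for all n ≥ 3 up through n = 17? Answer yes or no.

yes

Terms u_0..u_17: 2, 6, 14, 34, 82, 198, 478, 1154, 2786, 6726, 16238, 39202, 94642, 228486, 551614, 1331714, 3215042, 7761798
n=3: candidate gives 34, actual u_3 = 34 ✓
n=4: candidate gives 82, actual u_4 = 82 ✓
n=5: candidate gives 198, actual u_5 = 198 ✓
n=6: candidate gives 478, actual u_6 = 478 ✓
n=7: candidate gives 1154, actual u_7 = 1154 ✓
n=8: candidate gives 2786, actual u_8 = 2786 ✓
n=9: candidate gives 6726, actual u_9 = 6726 ✓
n=10: candidate gives 16238, actual u_10 = 16238 ✓
n=11: candidate gives 39202, actual u_11 = 39202 ✓
n=12: candidate gives 94642, actual u_12 = 94642 ✓
n=13: candidate gives 228486, actual u_13 = 228486 ✓
n=14: candidate gives 551614, actual u_14 = 551614 ✓
n=15: candidate gives 1331714, actual u_15 = 1331714 ✓
n=16: candidate gives 3215042, actual u_16 = 3215042 ✓
n=17: candidate gives 7761798, actual u_17 = 7761798 ✓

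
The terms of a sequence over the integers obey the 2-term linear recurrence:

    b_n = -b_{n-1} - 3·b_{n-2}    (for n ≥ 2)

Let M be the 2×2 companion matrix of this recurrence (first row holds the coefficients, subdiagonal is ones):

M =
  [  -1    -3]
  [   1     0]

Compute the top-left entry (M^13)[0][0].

(M^13)[0][0] is the top entry after applying M 13 times to the unit state (1, 0). Equivalently it is h_{14} for the auxiliary sequence (h_n) obeying the same recurrence with h_1 = 1 and h_i = 0 for 0 ≤ i < 1:
h_2 = -1·1 + -3·0 = -1
h_3 = -1·-1 + -3·1 = -2
h_4 = -1·-2 + -3·-1 = 5
h_5 = -1·5 + -3·-2 = 1
h_6 = -1·1 + -3·5 = -16
h_7 = -1·-16 + -3·1 = 13
h_8 = -1·13 + -3·-16 = 35
h_9 = -1·35 + -3·13 = -74
h_10 = -1·-74 + -3·35 = -31
h_11 = -1·-31 + -3·-74 = 253
h_12 = -1·253 + -3·-31 = -160
h_13 = -1·-160 + -3·253 = -599
h_14 = -1·-599 + -3·-160 = 1079

1079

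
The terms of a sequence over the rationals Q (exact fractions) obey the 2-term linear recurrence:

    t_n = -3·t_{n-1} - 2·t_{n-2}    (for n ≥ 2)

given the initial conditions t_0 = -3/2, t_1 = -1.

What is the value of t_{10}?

t_2 = -3·-1 + -2·-3/2 = 6
t_3 = -3·6 + -2·-1 = -16
t_4 = -3·-16 + -2·6 = 36
t_5 = -3·36 + -2·-16 = -76
t_6 = -3·-76 + -2·36 = 156
t_7 = -3·156 + -2·-76 = -316
t_8 = -3·-316 + -2·156 = 636
t_9 = -3·636 + -2·-316 = -1276
t_10 = -3·-1276 + -2·636 = 2556

2556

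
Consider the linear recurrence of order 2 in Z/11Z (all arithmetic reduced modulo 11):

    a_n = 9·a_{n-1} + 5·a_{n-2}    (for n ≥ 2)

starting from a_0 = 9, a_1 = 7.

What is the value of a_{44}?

5

a_2 = 9·7 + 5·9 = 9
a_3 = 9·9 + 5·7 = 6
a_4 = 9·6 + 5·9 = 0
a_5 = 9·0 + 5·6 = 8
a_6 = 9·8 + 5·0 = 6
a_7 = 9·6 + 5·8 = 6
a_8 = 9·6 + 5·6 = 7
a_9 = 9·7 + 5·6 = 5
a_10 = 9·5 + 5·7 = 3
a_11 = 9·3 + 5·5 = 8
a_12 = 9·8 + 5·3 = 10
a_13 = 9·10 + 5·8 = 9
a_14 = 9·9 + 5·10 = 10
a_15 = 9·10 + 5·9 = 3
a_16 = 9·3 + 5·10 = 0
a_17 = 9·0 + 5·3 = 4
a_18 = 9·4 + 5·0 = 3
a_19 = 9·3 + 5·4 = 3
a_20 = 9·3 + 5·3 = 9
a_21 = 9·9 + 5·3 = 8
a_22 = 9·8 + 5·9 = 7
a_23 = 9·7 + 5·8 = 4
a_24 = 9·4 + 5·7 = 5
a_25 = 9·5 + 5·4 = 10
a_26 = 9·10 + 5·5 = 5
a_27 = 9·5 + 5·10 = 7
a_28 = 9·7 + 5·5 = 0
a_29 = 9·0 + 5·7 = 2
a_30 = 9·2 + 5·0 = 7
a_31 = 9·7 + 5·2 = 7
a_32 = 9·7 + 5·7 = 10
a_33 = 9·10 + 5·7 = 4
a_34 = 9·4 + 5·10 = 9
a_35 = 9·9 + 5·4 = 2
a_36 = 9·2 + 5·9 = 8
a_37 = 9·8 + 5·2 = 5
a_38 = 9·5 + 5·8 = 8
a_39 = 9·8 + 5·5 = 9
a_40 = 9·9 + 5·8 = 0
a_41 = 9·0 + 5·9 = 1
a_42 = 9·1 + 5·0 = 9
a_43 = 9·9 + 5·1 = 9
a_44 = 9·9 + 5·9 = 5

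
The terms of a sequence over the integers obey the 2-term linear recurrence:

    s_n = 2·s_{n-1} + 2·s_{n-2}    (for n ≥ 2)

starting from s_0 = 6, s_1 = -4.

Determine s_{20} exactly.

60786688

s_2 = 2·-4 + 2·6 = 4
s_3 = 2·4 + 2·-4 = 0
s_4 = 2·0 + 2·4 = 8
s_5 = 2·8 + 2·0 = 16
s_6 = 2·16 + 2·8 = 48
s_7 = 2·48 + 2·16 = 128
s_8 = 2·128 + 2·48 = 352
s_9 = 2·352 + 2·128 = 960
s_10 = 2·960 + 2·352 = 2624
s_11 = 2·2624 + 2·960 = 7168
s_12 = 2·7168 + 2·2624 = 19584
s_13 = 2·19584 + 2·7168 = 53504
s_14 = 2·53504 + 2·19584 = 146176
s_15 = 2·146176 + 2·53504 = 399360
s_16 = 2·399360 + 2·146176 = 1091072
s_17 = 2·1091072 + 2·399360 = 2980864
s_18 = 2·2980864 + 2·1091072 = 8143872
s_19 = 2·8143872 + 2·2980864 = 22249472
s_20 = 2·22249472 + 2·8143872 = 60786688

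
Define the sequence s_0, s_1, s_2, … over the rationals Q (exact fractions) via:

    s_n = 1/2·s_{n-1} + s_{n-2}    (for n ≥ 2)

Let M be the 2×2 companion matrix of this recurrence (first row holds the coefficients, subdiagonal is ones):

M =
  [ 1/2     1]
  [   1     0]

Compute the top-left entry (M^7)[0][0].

(M^7)[0][0] is the top entry after applying M 7 times to the unit state (1, 0). Equivalently it is h_{8} for the auxiliary sequence (h_n) obeying the same recurrence with h_1 = 1 and h_i = 0 for 0 ≤ i < 1:
h_2 = 1/2·1 + 1·0 = 1/2
h_3 = 1/2·1/2 + 1·1 = 5/4
h_4 = 1/2·5/4 + 1·1/2 = 9/8
h_5 = 1/2·9/8 + 1·5/4 = 29/16
h_6 = 1/2·29/16 + 1·9/8 = 65/32
h_7 = 1/2·65/32 + 1·29/16 = 181/64
h_8 = 1/2·181/64 + 1·65/32 = 441/128

441/128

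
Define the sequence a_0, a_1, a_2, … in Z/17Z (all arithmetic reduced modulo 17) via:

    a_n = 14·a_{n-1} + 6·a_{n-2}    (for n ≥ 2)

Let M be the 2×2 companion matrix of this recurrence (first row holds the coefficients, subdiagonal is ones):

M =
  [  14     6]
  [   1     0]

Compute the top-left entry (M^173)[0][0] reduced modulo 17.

10

(M^173)[0][0] is the top entry after applying M 173 times to the unit state (1, 0). Equivalently it is h_{174} for the auxiliary sequence (h_n) obeying the same recurrence with h_1 = 1 and h_i = 0 for 0 ≤ i < 1:
h_2 = 14·1 + 6·0 = 14
h_3 = 14·14 + 6·1 = 15
h_4 = 14·15 + 6·14 = 5
h_5 = 14·5 + 6·15 = 7
h_6 = 14·7 + 6·5 = 9
h_7 = 14·9 + 6·7 = 15
h_8 = 14·15 + 6·9 = 9
h_9 = 14·9 + 6·15 = 12
h_10 = 14·12 + 6·9 = 1
h_11 = 14·1 + 6·12 = 1
h_12 = 14·1 + 6·1 = 3
h_13 = 14·3 + 6·1 = 14
h_14 = 14·14 + 6·3 = 10
h_15 = 14·10 + 6·14 = 3
h_16 = 14·3 + 6·10 = 0
h_17 = 14·0 + 6·3 = 1
(h_16, h_17) = (0, 1) = (h_0, h_1), so the sequence has period 16.
174 ≡ 14 (mod 16), hence h_174 = h_14 = 10.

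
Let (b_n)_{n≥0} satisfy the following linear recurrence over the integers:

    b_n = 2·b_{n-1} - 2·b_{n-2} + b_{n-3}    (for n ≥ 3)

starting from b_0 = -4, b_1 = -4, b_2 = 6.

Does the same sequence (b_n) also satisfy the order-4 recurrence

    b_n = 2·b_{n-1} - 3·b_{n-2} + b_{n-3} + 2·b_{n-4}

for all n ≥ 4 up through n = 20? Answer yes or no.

no

Terms b_0..b_20: -4, -4, 6, 16, 16, 6, -4, -4, 6, 16, 16, 6, -4, -4, 6, 16, 16, 6, -4, -4, 6
n=4: candidate gives 2, actual b_4 = 16 ✗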